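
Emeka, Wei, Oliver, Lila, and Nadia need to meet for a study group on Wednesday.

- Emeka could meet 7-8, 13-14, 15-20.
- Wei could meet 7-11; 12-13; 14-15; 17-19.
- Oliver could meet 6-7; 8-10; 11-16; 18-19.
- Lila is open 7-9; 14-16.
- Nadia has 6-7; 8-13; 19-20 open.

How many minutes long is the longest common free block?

Emeka ∩ Wei: 07:00-08:00, 17:00-19:00.
Emeka ∩ Wei ∩ Oliver: 18:00-19:00.
Emeka ∩ Wei ∩ Oliver ∩ Lila: ∅.
Emeka ∩ Wei ∩ Oliver ∩ Lila ∩ Nadia: ∅.
There is no time when everyone is free.
No common window exists, so the longest block is 0 minutes.

0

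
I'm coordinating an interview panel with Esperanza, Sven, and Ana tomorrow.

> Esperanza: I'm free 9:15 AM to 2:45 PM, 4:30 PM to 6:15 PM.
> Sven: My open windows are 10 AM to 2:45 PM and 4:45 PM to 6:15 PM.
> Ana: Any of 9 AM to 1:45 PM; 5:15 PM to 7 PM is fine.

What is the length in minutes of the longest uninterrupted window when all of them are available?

225

Esperanza ∩ Sven: 10:00-14:45, 16:45-18:15.
Esperanza ∩ Sven ∩ Ana: 10:00-13:45, 17:15-18:15.
The longest is 10:00-13:45 at 225 minutes.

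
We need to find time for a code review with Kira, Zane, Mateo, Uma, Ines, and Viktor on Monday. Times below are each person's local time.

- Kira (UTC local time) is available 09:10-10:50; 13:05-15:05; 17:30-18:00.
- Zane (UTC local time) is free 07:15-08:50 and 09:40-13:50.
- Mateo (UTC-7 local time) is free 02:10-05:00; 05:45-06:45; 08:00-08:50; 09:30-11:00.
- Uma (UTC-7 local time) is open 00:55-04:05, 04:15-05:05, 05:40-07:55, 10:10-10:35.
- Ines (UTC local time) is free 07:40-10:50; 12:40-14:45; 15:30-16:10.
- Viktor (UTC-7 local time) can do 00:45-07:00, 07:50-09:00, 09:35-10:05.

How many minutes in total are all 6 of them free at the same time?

110

Kira in UTC: 09:10-10:50, 13:05-15:05, 17:30-18:00.
Zane in UTC: 07:15-08:50, 09:40-13:50.
Mateo in UTC: 09:10-12:00, 12:45-13:45, 15:00-15:50, 16:30-18:00 (add 7h to convert from UTC-7).
Uma in UTC: 07:55-11:05, 11:15-12:05, 12:40-14:55, 17:10-17:35 (add 7h to convert from UTC-7).
Ines in UTC: 07:40-10:50, 12:40-14:45, 15:30-16:10.
Viktor in UTC: 07:45-14:00, 14:50-16:00, 16:35-17:05 (add 7h to convert from UTC-7).
Kira ∩ Zane: 09:40-10:50, 13:05-13:50.
Kira ∩ Zane ∩ Mateo: 09:40-10:50, 13:05-13:45.
Kira ∩ Zane ∩ Mateo ∩ Uma: 09:40-10:50, 13:05-13:45.
Kira ∩ Zane ∩ Mateo ∩ Uma ∩ Ines: 09:40-10:50, 13:05-13:45.
Kira ∩ Zane ∩ Mateo ∩ Uma ∩ Ines ∩ Viktor: 09:40-10:50, 13:05-13:45.
Summing the common windows: 70 + 40 = 110 minutes.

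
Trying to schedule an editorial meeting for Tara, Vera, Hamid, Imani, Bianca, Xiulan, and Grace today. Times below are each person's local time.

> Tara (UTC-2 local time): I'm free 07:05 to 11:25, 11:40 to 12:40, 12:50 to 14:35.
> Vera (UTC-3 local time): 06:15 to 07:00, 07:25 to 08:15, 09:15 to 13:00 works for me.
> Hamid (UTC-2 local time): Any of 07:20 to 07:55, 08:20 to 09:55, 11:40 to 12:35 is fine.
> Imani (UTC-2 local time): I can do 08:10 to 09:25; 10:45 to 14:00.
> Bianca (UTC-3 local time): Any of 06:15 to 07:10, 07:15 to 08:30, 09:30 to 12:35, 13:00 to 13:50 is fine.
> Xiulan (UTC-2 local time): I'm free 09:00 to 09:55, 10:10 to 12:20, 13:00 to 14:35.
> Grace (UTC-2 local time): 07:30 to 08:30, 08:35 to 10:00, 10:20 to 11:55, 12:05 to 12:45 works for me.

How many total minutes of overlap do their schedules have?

Tara in UTC: 09:05-13:25, 13:40-14:40, 14:50-16:35 (add 2h to convert from UTC-2).
Vera in UTC: 09:15-10:00, 10:25-11:15, 12:15-16:00 (add 3h to convert from UTC-3).
Hamid in UTC: 09:20-09:55, 10:20-11:55, 13:40-14:35 (add 2h to convert from UTC-2).
Imani in UTC: 10:10-11:25, 12:45-16:00 (add 2h to convert from UTC-2).
Bianca in UTC: 09:15-10:10, 10:15-11:30, 12:30-15:35, 16:00-16:50 (add 3h to convert from UTC-3).
Xiulan in UTC: 11:00-11:55, 12:10-14:20, 15:00-16:35 (add 2h to convert from UTC-2).
Grace in UTC: 09:30-10:30, 10:35-12:00, 12:20-13:55, 14:05-14:45 (add 2h to convert from UTC-2).
Tara ∩ Vera: 09:15-10:00, 10:25-11:15, 12:15-13:25, 13:40-14:40, 14:50-16:00.
Tara ∩ Vera ∩ Hamid: 09:20-09:55, 10:25-11:15, 13:40-14:35.
Tara ∩ Vera ∩ Hamid ∩ Imani: 10:25-11:15, 13:40-14:35.
Tara ∩ Vera ∩ Hamid ∩ Imani ∩ Bianca: 10:25-11:15, 13:40-14:35.
Tara ∩ Vera ∩ Hamid ∩ Imani ∩ Bianca ∩ Xiulan: 11:00-11:15, 13:40-14:20.
Tara ∩ Vera ∩ Hamid ∩ Imani ∩ Bianca ∩ Xiulan ∩ Grace: 11:00-11:15, 13:40-13:55, 14:05-14:20.
Summing the common windows: 15 + 15 + 15 = 45 minutes.

45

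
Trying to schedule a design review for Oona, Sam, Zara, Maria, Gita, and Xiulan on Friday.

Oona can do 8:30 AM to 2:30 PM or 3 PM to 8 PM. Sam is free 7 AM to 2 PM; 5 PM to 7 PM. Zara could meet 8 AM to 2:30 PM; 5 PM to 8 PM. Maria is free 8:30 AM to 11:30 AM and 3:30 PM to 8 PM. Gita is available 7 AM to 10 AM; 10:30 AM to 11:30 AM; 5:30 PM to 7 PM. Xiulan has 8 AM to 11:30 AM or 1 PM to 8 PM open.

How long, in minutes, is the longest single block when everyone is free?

90

Oona ∩ Sam: 08:30-14:00, 17:00-19:00.
Oona ∩ Sam ∩ Zara: 08:30-14:00, 17:00-19:00.
Oona ∩ Sam ∩ Zara ∩ Maria: 08:30-11:30, 17:00-19:00.
Oona ∩ Sam ∩ Zara ∩ Maria ∩ Gita: 08:30-10:00, 10:30-11:30, 17:30-19:00.
Oona ∩ Sam ∩ Zara ∩ Maria ∩ Gita ∩ Xiulan: 08:30-10:00, 10:30-11:30, 17:30-19:00.
So the common availability across everyone is 08:30-10:00, 10:30-11:30, 17:30-19:00.
The longest is 08:30-10:00 at 90 minutes.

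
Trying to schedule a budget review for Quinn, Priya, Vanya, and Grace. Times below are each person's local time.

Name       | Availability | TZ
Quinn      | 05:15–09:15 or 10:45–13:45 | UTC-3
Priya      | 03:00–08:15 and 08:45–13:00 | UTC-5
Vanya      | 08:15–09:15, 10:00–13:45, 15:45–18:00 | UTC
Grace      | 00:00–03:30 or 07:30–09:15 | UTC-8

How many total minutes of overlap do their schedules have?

210

Quinn in UTC: 08:15-12:15, 13:45-16:45 (add 3h to convert from UTC-3).
Priya in UTC: 08:00-13:15, 13:45-18:00 (add 5h to convert from UTC-5).
Vanya in UTC: 08:15-09:15, 10:00-13:45, 15:45-18:00.
Grace in UTC: 08:00-11:30, 15:30-17:15 (add 8h to convert from UTC-8).
Quinn ∩ Priya: 08:15-12:15, 13:45-16:45.
Quinn ∩ Priya ∩ Vanya: 08:15-09:15, 10:00-12:15, 15:45-16:45.
Quinn ∩ Priya ∩ Vanya ∩ Grace: 08:15-09:15, 10:00-11:30, 15:45-16:45.
Summing the common windows: 60 + 90 + 60 = 210 minutes.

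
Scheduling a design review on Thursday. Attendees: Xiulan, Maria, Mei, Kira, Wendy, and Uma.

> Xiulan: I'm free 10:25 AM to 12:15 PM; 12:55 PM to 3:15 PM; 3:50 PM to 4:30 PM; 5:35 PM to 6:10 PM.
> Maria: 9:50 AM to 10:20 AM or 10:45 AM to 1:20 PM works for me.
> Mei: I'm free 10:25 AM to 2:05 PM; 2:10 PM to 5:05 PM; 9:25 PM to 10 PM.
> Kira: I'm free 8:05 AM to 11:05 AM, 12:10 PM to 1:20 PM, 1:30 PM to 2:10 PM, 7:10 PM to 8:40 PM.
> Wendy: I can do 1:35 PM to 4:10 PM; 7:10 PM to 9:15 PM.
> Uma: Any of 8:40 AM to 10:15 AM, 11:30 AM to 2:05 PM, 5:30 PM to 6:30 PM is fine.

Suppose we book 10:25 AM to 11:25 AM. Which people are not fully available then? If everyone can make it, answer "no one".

Xiulan: free for 10:25-11:25. Maria: not fully free for 10:25-11:25. Mei: free for 10:25-11:25. Kira: not fully free for 10:25-11:25. Wendy: not fully free for 10:25-11:25. Uma: not fully free for 10:25-11:25.

Kira, Maria, Uma, Wendy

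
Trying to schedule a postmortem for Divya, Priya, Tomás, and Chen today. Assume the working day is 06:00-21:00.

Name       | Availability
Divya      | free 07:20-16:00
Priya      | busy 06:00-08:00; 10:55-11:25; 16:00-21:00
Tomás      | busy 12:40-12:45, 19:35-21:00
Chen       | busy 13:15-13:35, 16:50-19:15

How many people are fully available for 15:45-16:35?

Divya free: 07:20-16:00.
Priya free: 08:00-10:55, 11:25-16:00 (invert busy blocks within the working day).
Tomás free: 06:00-12:40, 12:45-19:35 (invert busy blocks within the working day).
Chen free: 06:00-13:15, 13:35-16:50, 19:15-21:00 (invert busy blocks within the working day).
Tomás and Chen can make the full 15:45-16:35 slot — that's 2.

2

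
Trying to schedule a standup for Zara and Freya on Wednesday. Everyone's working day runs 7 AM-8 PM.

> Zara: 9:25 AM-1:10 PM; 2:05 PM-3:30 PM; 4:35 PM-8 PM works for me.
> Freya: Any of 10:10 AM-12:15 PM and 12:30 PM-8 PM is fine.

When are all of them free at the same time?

10:10-12:15, 12:30-13:10, 14:05-15:30, 16:35-20:00

Zara ∩ Freya: 10:10-12:15, 12:30-13:10, 14:05-15:30, 16:35-20:00.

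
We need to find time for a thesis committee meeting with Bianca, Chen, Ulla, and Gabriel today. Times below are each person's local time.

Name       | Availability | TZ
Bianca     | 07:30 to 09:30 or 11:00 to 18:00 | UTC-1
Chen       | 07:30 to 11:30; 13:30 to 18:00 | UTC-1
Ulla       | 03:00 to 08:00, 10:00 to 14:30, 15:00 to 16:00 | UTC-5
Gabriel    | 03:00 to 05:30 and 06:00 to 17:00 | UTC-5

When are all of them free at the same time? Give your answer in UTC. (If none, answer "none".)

08:30-10:30, 12:00-12:30, 15:00-19:00

Bianca in UTC: 08:30-10:30, 12:00-19:00 (add 1h to convert from UTC-1).
Chen in UTC: 08:30-12:30, 14:30-19:00 (add 1h to convert from UTC-1).
Ulla in UTC: 08:00-13:00, 15:00-19:30, 20:00-21:00 (add 5h to convert from UTC-5).
Gabriel in UTC: 08:00-10:30, 11:00-22:00 (add 5h to convert from UTC-5).
Bianca ∩ Chen: 08:30-10:30, 12:00-12:30, 14:30-19:00.
Bianca ∩ Chen ∩ Ulla: 08:30-10:30, 12:00-12:30, 15:00-19:00.
Bianca ∩ Chen ∩ Ulla ∩ Gabriel: 08:30-10:30, 12:00-12:30, 15:00-19:00.
So the common availability across everyone is 08:30-10:30, 12:00-12:30, 15:00-19:00.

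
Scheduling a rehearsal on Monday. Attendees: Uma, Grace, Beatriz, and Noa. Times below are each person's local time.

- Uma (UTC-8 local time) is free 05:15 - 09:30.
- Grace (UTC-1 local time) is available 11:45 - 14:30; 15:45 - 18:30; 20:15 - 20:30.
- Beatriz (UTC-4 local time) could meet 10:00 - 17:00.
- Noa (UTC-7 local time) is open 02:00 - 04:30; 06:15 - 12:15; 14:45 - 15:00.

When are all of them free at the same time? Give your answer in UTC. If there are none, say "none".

14:00-15:30, 16:45-17:30

Uma in UTC: 13:15-17:30 (add 8h to convert from UTC-8).
Grace in UTC: 12:45-15:30, 16:45-19:30, 21:15-21:30 (add 1h to convert from UTC-1).
Beatriz in UTC: 14:00-21:00 (add 4h to convert from UTC-4).
Noa in UTC: 09:00-11:30, 13:15-19:15, 21:45-22:00 (add 7h to convert from UTC-7).
Uma ∩ Grace: 13:15-15:30, 16:45-17:30.
Uma ∩ Grace ∩ Beatriz: 14:00-15:30, 16:45-17:30.
Uma ∩ Grace ∩ Beatriz ∩ Noa: 14:00-15:30, 16:45-17:30.
Those are the intersection windows.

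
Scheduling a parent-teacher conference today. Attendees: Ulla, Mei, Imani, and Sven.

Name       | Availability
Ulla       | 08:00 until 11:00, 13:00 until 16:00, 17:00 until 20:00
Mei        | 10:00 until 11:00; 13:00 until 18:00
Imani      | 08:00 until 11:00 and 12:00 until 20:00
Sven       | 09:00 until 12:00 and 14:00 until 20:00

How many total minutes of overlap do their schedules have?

Ulla ∩ Mei: 10:00-11:00, 13:00-16:00, 17:00-18:00.
Ulla ∩ Mei ∩ Imani: 10:00-11:00, 13:00-16:00, 17:00-18:00.
Ulla ∩ Mei ∩ Imani ∩ Sven: 10:00-11:00, 14:00-16:00, 17:00-18:00.
So the common availability across everyone is 10:00-11:00, 14:00-16:00, 17:00-18:00.
Summing the common windows: 60 + 120 + 60 = 240 minutes.

240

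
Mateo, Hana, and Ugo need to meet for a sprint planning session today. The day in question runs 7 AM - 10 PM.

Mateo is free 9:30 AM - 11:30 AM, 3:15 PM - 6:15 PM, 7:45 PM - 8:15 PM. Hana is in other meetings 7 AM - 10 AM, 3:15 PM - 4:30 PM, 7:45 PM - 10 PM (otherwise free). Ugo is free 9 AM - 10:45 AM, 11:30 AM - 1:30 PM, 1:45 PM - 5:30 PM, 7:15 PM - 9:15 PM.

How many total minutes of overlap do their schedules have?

Mateo free: 09:30-11:30, 15:15-18:15, 19:45-20:15.
Hana free: 10:00-15:15, 16:30-19:45 (invert busy blocks within the working day).
Ugo free: 09:00-10:45, 11:30-13:30, 13:45-17:30, 19:15-21:15.
Mateo ∩ Hana: 10:00-11:30, 16:30-18:15.
Mateo ∩ Hana ∩ Ugo: 10:00-10:45, 16:30-17:30.
So the common availability across everyone is 10:00-10:45, 16:30-17:30.
Summing the common windows: 45 + 60 = 105 minutes.

105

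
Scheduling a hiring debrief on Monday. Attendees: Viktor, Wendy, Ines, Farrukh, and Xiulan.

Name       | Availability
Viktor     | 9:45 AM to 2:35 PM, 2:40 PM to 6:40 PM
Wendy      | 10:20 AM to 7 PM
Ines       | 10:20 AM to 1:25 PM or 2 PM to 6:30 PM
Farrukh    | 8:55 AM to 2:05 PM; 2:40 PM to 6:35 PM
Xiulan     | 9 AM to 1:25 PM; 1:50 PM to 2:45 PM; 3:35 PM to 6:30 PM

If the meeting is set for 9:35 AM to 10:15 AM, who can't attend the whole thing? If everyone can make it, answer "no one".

Ines, Viktor, Wendy

Viktor: not fully free for 09:35-10:15. Wendy: not fully free for 09:35-10:15. Ines: not fully free for 09:35-10:15. Farrukh: free for 09:35-10:15. Xiulan: free for 09:35-10:15.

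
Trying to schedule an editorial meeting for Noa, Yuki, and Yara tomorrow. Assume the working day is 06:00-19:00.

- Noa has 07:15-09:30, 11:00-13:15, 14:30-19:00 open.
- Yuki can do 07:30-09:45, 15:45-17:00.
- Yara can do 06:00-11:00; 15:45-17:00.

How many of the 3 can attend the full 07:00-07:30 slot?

1

Yara can make the full 07:00-07:30 slot — that's 1.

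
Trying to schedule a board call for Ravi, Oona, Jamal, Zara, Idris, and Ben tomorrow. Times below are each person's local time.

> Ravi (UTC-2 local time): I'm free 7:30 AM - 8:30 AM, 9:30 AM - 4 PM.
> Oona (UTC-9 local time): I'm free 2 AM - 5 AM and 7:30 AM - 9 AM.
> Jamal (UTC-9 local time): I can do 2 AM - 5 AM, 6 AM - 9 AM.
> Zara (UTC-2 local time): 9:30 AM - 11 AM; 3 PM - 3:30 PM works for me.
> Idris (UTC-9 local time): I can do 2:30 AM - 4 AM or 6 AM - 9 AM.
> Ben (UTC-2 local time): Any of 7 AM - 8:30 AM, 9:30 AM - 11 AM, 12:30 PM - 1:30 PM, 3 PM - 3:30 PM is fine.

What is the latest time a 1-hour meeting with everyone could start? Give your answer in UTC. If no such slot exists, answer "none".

Ravi in UTC: 09:30-10:30, 11:30-18:00 (add 2h to convert from UTC-2).
Oona in UTC: 11:00-14:00, 16:30-18:00 (add 9h to convert from UTC-9).
Jamal in UTC: 11:00-14:00, 15:00-18:00 (add 9h to convert from UTC-9).
Zara in UTC: 11:30-13:00, 17:00-17:30 (add 2h to convert from UTC-2).
Idris in UTC: 11:30-13:00, 15:00-18:00 (add 9h to convert from UTC-9).
Ben in UTC: 09:00-10:30, 11:30-13:00, 14:30-15:30, 17:00-17:30 (add 2h to convert from UTC-2).
Ravi ∩ Oona: 11:30-14:00, 16:30-18:00.
Ravi ∩ Oona ∩ Jamal: 11:30-14:00, 16:30-18:00.
Ravi ∩ Oona ∩ Jamal ∩ Zara: 11:30-13:00, 17:00-17:30.
Ravi ∩ Oona ∩ Jamal ∩ Zara ∩ Idris: 11:30-13:00, 17:00-17:30.
Ravi ∩ Oona ∩ Jamal ∩ Zara ∩ Idris ∩ Ben: 11:30-13:00, 17:00-17:30.
The last common window of at least 60 minutes is 11:30-13:00; a 60-minute meeting can start as late as 12:00 and still end by 13:00.

12:00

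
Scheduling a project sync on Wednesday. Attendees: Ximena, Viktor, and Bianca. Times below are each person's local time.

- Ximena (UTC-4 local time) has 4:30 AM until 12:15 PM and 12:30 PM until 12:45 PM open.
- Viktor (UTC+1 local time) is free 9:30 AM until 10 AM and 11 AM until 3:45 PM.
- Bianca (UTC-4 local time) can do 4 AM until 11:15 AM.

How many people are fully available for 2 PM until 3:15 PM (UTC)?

Ximena in UTC: 08:30-16:15, 16:30-16:45 (add 4h to convert from UTC-4).
Viktor in UTC: 08:30-09:00, 10:00-14:45 (subtract 1h to convert from UTC+1).
Bianca in UTC: 08:00-15:15 (add 4h to convert from UTC-4).
Ximena and Bianca can make the full 14:00-15:15 slot — that's 2.

2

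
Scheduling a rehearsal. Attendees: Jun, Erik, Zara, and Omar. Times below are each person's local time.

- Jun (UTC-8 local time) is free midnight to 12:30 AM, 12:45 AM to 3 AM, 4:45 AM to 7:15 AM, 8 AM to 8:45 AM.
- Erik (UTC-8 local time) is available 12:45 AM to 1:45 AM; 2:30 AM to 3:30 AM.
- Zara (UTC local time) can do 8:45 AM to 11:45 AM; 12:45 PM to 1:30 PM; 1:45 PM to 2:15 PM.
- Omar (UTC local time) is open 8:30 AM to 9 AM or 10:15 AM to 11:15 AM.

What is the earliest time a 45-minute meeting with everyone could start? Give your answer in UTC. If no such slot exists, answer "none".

Jun in UTC: 08:00-08:30, 08:45-11:00, 12:45-15:15, 16:00-16:45 (add 8h to convert from UTC-8).
Erik in UTC: 08:45-09:45, 10:30-11:30 (add 8h to convert from UTC-8).
Zara in UTC: 08:45-11:45, 12:45-13:30, 13:45-14:15.
Omar in UTC: 08:30-09:00, 10:15-11:15.
Jun ∩ Erik: 08:45-09:45, 10:30-11:00.
Jun ∩ Erik ∩ Zara: 08:45-09:45, 10:30-11:00.
Jun ∩ Erik ∩ Zara ∩ Omar: 08:45-09:00, 10:30-11:00.
No common window is at least 45 minutes long.

none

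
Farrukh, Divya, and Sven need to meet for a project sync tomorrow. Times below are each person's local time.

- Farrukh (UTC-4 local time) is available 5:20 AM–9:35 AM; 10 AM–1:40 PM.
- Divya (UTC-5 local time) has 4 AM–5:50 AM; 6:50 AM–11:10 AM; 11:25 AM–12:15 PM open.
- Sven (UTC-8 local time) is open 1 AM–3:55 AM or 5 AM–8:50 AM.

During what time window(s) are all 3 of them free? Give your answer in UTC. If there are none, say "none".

Farrukh in UTC: 09:20-13:35, 14:00-17:40 (add 4h to convert from UTC-4).
Divya in UTC: 09:00-10:50, 11:50-16:10, 16:25-17:15 (add 5h to convert from UTC-5).
Sven in UTC: 09:00-11:55, 13:00-16:50 (add 8h to convert from UTC-8).
Farrukh ∩ Divya: 09:20-10:50, 11:50-13:35, 14:00-16:10, 16:25-17:15.
Farrukh ∩ Divya ∩ Sven: 09:20-10:50, 11:50-11:55, 13:00-13:35, 14:00-16:10, 16:25-16:50.
So the common availability across everyone is 09:20-10:50, 11:50-11:55, 13:00-13:35, 14:00-16:10, 16:25-16:50.

09:20-10:50, 11:50-11:55, 13:00-13:35, 14:00-16:10, 16:25-16:50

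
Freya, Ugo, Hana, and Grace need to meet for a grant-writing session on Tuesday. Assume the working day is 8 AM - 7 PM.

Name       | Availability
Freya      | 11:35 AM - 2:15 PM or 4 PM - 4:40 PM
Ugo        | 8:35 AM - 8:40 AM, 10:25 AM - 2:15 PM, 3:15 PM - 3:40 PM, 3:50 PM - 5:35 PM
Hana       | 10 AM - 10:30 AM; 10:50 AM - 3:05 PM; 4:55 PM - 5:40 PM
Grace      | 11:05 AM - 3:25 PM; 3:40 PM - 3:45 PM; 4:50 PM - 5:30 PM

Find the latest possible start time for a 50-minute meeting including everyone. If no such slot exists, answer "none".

Freya ∩ Ugo: 11:35-14:15, 16:00-16:40.
Freya ∩ Ugo ∩ Hana: 11:35-14:15.
Freya ∩ Ugo ∩ Hana ∩ Grace: 11:35-14:15.
The last common window of at least 50 minutes is 11:35-14:15; a 50-minute meeting can start as late as 13:25 and still end by 14:15.

13:25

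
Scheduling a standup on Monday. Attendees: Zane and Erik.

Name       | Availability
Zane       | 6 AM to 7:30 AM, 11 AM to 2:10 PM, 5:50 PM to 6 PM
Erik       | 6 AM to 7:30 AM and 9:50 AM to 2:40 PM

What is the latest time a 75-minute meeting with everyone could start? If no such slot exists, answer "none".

Zane ∩ Erik: 06:00-07:30, 11:00-14:10.
So the common availability across everyone is 06:00-07:30, 11:00-14:10.
The last common window of at least 75 minutes is 11:00-14:10; a 75-minute meeting can start as late as 12:55 and still end by 14:10.

12:55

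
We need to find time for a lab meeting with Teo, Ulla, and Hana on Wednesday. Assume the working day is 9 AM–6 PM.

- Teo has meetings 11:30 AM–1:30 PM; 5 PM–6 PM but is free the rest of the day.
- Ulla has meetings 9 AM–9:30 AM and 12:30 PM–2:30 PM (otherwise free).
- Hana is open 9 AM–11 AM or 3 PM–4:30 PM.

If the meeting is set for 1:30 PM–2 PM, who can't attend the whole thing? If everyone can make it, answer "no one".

Teo free: 09:00-11:30, 13:30-17:00 (invert busy blocks within the working day).
Ulla free: 09:30-12:30, 14:30-18:00 (invert busy blocks within the working day).
Hana free: 09:00-11:00, 15:00-16:30.
Teo: free for 13:30-14:00. Ulla: not fully free for 13:30-14:00. Hana: not fully free for 13:30-14:00.

Hana, Ulla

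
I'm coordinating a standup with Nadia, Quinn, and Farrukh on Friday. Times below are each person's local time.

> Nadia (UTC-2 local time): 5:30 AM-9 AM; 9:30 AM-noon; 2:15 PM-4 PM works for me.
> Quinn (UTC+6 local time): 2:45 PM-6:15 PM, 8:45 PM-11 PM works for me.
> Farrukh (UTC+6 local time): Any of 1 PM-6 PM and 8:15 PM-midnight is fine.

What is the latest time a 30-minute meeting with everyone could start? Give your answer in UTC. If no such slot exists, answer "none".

Nadia in UTC: 07:30-11:00, 11:30-14:00, 16:15-18:00 (add 2h to convert from UTC-2).
Quinn in UTC: 08:45-12:15, 14:45-17:00 (subtract 6h to convert from UTC+6).
Farrukh in UTC: 07:00-12:00, 14:15-18:00 (subtract 6h to convert from UTC+6).
Nadia ∩ Quinn: 08:45-11:00, 11:30-12:15, 16:15-17:00.
Nadia ∩ Quinn ∩ Farrukh: 08:45-11:00, 11:30-12:00, 16:15-17:00.
So the common availability across everyone is 08:45-11:00, 11:30-12:00, 16:15-17:00.
The last common window of at least 30 minutes is 16:15-17:00; a 30-minute meeting can start as late as 16:30 and still end by 17:00.

16:30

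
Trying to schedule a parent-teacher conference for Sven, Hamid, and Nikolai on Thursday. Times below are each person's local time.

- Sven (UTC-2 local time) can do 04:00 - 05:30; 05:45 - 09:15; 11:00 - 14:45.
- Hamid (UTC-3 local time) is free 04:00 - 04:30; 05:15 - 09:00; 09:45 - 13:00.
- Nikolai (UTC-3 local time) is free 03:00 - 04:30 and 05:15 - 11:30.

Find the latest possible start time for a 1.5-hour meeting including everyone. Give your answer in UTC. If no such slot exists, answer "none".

Sven in UTC: 06:00-07:30, 07:45-11:15, 13:00-16:45 (add 2h to convert from UTC-2).
Hamid in UTC: 07:00-07:30, 08:15-12:00, 12:45-16:00 (add 3h to convert from UTC-3).
Nikolai in UTC: 06:00-07:30, 08:15-14:30 (add 3h to convert from UTC-3).
Sven ∩ Hamid: 07:00-07:30, 08:15-11:15, 13:00-16:00.
Sven ∩ Hamid ∩ Nikolai: 07:00-07:30, 08:15-11:15, 13:00-14:30.
So the common availability across everyone is 07:00-07:30, 08:15-11:15, 13:00-14:30.
The last common window of at least 90 minutes is 13:00-14:30; a 90-minute meeting can start as late as 13:00 and still end by 14:30.

13:00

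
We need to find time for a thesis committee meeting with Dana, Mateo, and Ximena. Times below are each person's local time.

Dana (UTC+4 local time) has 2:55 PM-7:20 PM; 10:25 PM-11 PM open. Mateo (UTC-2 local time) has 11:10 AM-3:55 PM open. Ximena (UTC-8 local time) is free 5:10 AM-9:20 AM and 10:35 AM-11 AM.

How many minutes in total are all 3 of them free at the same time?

Dana in UTC: 10:55-15:20, 18:25-19:00 (subtract 4h to convert from UTC+4).
Mateo in UTC: 13:10-17:55 (add 2h to convert from UTC-2).
Ximena in UTC: 13:10-17:20, 18:35-19:00 (add 8h to convert from UTC-8).
Dana ∩ Mateo: 13:10-15:20.
Dana ∩ Mateo ∩ Ximena: 13:10-15:20.
So the common availability across everyone is 13:10-15:20.
That's a single block of 130 minutes.

130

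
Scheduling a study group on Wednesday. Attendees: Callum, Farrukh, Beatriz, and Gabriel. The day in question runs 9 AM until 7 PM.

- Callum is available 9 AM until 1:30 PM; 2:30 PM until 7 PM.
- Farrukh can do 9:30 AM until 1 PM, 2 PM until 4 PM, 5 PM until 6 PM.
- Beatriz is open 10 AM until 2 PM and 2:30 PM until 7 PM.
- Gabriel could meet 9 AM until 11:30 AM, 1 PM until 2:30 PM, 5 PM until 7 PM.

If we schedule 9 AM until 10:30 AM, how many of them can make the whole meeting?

Callum and Gabriel can make the full 09:00-10:30 slot — that's 2.

2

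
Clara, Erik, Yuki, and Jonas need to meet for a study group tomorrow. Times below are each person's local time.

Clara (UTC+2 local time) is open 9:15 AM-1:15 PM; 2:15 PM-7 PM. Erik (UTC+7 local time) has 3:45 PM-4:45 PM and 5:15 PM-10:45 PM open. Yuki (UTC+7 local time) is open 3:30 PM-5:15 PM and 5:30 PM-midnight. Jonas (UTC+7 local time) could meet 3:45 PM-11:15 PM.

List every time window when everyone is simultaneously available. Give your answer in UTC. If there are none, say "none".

Clara in UTC: 07:15-11:15, 12:15-17:00 (subtract 2h to convert from UTC+2).
Erik in UTC: 08:45-09:45, 10:15-15:45 (subtract 7h to convert from UTC+7).
Yuki in UTC: 08:30-10:15, 10:30-17:00 (subtract 7h to convert from UTC+7).
Jonas in UTC: 08:45-16:15 (subtract 7h to convert from UTC+7).
Clara ∩ Erik: 08:45-09:45, 10:15-11:15, 12:15-15:45.
Clara ∩ Erik ∩ Yuki: 08:45-09:45, 10:30-11:15, 12:15-15:45.
Clara ∩ Erik ∩ Yuki ∩ Jonas: 08:45-09:45, 10:30-11:15, 12:15-15:45.

08:45-09:45, 10:30-11:15, 12:15-15:45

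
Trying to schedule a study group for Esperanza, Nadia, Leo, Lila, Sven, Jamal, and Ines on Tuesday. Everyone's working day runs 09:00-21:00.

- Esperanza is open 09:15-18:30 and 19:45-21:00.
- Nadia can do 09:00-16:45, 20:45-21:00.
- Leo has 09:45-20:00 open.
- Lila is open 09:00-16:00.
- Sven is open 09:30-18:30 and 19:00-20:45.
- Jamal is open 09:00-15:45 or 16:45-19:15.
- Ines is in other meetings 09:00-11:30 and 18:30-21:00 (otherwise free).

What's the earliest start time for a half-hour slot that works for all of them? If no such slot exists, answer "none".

11:30

Esperanza free: 09:15-18:30, 19:45-21:00.
Nadia free: 09:00-16:45, 20:45-21:00.
Leo free: 09:45-20:00.
Lila free: 09:00-16:00.
Sven free: 09:30-18:30, 19:00-20:45.
Jamal free: 09:00-15:45, 16:45-19:15.
Ines free: 11:30-18:30 (invert busy blocks within the working day).
Esperanza ∩ Nadia: 09:15-16:45, 20:45-21:00.
Esperanza ∩ Nadia ∩ Leo: 09:45-16:45.
Esperanza ∩ Nadia ∩ Leo ∩ Lila: 09:45-16:00.
Esperanza ∩ Nadia ∩ Leo ∩ Lila ∩ Sven: 09:45-16:00.
Esperanza ∩ Nadia ∩ Leo ∩ Lila ∩ Sven ∩ Jamal: 09:45-15:45.
Esperanza ∩ Nadia ∩ Leo ∩ Lila ∩ Sven ∩ Jamal ∩ Ines: 11:30-15:45.
The first common window of at least 30 minutes is 11:30-15:45, so the earliest start is 11:30.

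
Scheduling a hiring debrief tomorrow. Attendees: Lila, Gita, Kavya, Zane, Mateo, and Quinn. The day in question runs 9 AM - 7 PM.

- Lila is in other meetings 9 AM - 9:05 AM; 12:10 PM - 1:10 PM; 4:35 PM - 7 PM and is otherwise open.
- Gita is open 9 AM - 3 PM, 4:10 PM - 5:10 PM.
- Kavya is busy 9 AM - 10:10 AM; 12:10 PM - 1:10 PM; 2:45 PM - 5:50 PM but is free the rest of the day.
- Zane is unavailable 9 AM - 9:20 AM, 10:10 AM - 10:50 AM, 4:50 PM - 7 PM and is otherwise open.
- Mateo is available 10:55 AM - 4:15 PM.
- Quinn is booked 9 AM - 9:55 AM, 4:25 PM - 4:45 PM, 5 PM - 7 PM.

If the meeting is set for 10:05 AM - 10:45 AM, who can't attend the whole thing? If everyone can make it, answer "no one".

Kavya, Mateo, Zane

Lila free: 09:05-12:10, 13:10-16:35 (invert busy blocks within the working day).
Gita free: 09:00-15:00, 16:10-17:10.
Kavya free: 10:10-12:10, 13:10-14:45, 17:50-19:00 (invert busy blocks within the working day).
Zane free: 09:20-10:10, 10:50-16:50 (invert busy blocks within the working day).
Mateo free: 10:55-16:15.
Quinn free: 09:55-16:25, 16:45-17:00 (invert busy blocks within the working day).
Lila: free for 10:05-10:45. Gita: free for 10:05-10:45. Kavya: not fully free for 10:05-10:45. Zane: not fully free for 10:05-10:45. Mateo: not fully free for 10:05-10:45. Quinn: free for 10:05-10:45.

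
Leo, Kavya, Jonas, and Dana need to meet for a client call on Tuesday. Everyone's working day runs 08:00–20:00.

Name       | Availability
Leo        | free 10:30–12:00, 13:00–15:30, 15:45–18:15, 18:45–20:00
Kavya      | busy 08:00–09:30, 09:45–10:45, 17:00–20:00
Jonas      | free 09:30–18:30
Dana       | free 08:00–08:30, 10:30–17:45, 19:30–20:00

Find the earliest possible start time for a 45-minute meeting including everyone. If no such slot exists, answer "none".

Leo free: 10:30-12:00, 13:00-15:30, 15:45-18:15, 18:45-20:00.
Kavya free: 09:30-09:45, 10:45-17:00 (invert busy blocks within the working day).
Jonas free: 09:30-18:30.
Dana free: 08:00-08:30, 10:30-17:45, 19:30-20:00.
Leo ∩ Kavya: 10:45-12:00, 13:00-15:30, 15:45-17:00.
Leo ∩ Kavya ∩ Jonas: 10:45-12:00, 13:00-15:30, 15:45-17:00.
Leo ∩ Kavya ∩ Jonas ∩ Dana: 10:45-12:00, 13:00-15:30, 15:45-17:00.
So the common availability across everyone is 10:45-12:00, 13:00-15:30, 15:45-17:00.
The first common window of at least 45 minutes is 10:45-12:00, so the earliest start is 10:45.

10:45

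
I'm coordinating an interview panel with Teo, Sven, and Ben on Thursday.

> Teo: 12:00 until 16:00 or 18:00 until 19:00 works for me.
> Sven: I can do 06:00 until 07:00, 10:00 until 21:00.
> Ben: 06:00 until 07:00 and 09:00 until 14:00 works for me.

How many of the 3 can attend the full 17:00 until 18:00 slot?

Sven can make the full 17:00-18:00 slot — that's 1.

1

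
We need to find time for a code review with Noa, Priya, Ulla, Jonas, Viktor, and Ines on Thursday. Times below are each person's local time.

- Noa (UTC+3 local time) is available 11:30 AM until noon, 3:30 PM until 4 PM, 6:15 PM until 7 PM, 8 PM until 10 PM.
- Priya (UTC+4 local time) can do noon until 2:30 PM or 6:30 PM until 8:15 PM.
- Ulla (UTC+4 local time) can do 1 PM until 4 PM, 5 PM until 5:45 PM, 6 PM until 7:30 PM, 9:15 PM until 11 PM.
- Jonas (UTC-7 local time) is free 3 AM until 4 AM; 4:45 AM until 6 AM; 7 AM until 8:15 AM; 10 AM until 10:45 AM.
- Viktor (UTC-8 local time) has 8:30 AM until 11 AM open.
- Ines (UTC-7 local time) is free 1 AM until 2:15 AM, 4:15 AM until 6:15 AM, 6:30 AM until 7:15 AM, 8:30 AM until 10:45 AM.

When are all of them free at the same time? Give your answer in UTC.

Noa in UTC: 08:30-09:00, 12:30-13:00, 15:15-16:00, 17:00-19:00 (subtract 3h to convert from UTC+3).
Priya in UTC: 08:00-10:30, 14:30-16:15 (subtract 4h to convert from UTC+4).
Ulla in UTC: 09:00-12:00, 13:00-13:45, 14:00-15:30, 17:15-19:00 (subtract 4h to convert from UTC+4).
Jonas in UTC: 10:00-11:00, 11:45-13:00, 14:00-15:15, 17:00-17:45 (add 7h to convert from UTC-7).
Viktor in UTC: 16:30-19:00 (add 8h to convert from UTC-8).
Ines in UTC: 08:00-09:15, 11:15-13:15, 13:30-14:15, 15:30-17:45 (add 7h to convert from UTC-7).
Noa ∩ Priya: 08:30-09:00, 15:15-16:00.
Noa ∩ Priya ∩ Ulla: 15:15-15:30.
Noa ∩ Priya ∩ Ulla ∩ Jonas: ∅.
Noa ∩ Priya ∩ Ulla ∩ Jonas ∩ Viktor: ∅.
Noa ∩ Priya ∩ Ulla ∩ Jonas ∩ Viktor ∩ Ines: ∅.
There is no time when everyone is free.

none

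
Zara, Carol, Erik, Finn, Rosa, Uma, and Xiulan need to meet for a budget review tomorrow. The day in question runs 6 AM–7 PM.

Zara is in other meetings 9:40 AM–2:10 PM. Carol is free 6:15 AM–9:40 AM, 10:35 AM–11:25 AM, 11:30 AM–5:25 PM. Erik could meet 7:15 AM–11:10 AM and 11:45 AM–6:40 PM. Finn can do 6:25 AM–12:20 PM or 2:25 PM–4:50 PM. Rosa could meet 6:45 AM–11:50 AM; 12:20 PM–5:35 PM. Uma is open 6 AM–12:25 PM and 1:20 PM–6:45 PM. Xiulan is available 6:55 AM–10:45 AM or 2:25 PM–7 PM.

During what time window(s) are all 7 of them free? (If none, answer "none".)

Zara free: 06:00-09:40, 14:10-19:00 (invert busy blocks within the working day).
Carol free: 06:15-09:40, 10:35-11:25, 11:30-17:25.
Erik free: 07:15-11:10, 11:45-18:40.
Finn free: 06:25-12:20, 14:25-16:50.
Rosa free: 06:45-11:50, 12:20-17:35.
Uma free: 06:00-12:25, 13:20-18:45.
Xiulan free: 06:55-10:45, 14:25-19:00.
Zara ∩ Carol: 06:15-09:40, 14:10-17:25.
Zara ∩ Carol ∩ Erik: 07:15-09:40, 14:10-17:25.
Zara ∩ Carol ∩ Erik ∩ Finn: 07:15-09:40, 14:25-16:50.
Zara ∩ Carol ∩ Erik ∩ Finn ∩ Rosa: 07:15-09:40, 14:25-16:50.
Zara ∩ Carol ∩ Erik ∩ Finn ∩ Rosa ∩ Uma: 07:15-09:40, 14:25-16:50.
Zara ∩ Carol ∩ Erik ∩ Finn ∩ Rosa ∩ Uma ∩ Xiulan: 07:15-09:40, 14:25-16:50.

07:15-09:40, 14:25-16:50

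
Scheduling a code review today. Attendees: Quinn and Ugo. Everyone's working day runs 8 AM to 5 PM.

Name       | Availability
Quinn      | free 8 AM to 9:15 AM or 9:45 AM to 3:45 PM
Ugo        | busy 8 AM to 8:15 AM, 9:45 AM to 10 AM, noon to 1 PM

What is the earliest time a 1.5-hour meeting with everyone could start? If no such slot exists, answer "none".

10:00

Quinn free: 08:00-09:15, 09:45-15:45.
Ugo free: 08:15-09:45, 10:00-12:00, 13:00-17:00 (invert busy blocks within the working day).
Quinn ∩ Ugo: 08:15-09:15, 10:00-12:00, 13:00-15:45.
So the common availability across everyone is 08:15-09:15, 10:00-12:00, 13:00-15:45.
The first common window of at least 90 minutes is 10:00-12:00, so the earliest start is 10:00.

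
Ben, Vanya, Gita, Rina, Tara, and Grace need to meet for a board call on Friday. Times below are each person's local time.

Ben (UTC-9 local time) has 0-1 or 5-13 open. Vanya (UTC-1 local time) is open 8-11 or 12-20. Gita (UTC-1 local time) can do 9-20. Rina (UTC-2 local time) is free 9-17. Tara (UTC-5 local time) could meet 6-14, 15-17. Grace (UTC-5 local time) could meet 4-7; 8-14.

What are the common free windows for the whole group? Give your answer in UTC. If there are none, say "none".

Ben in UTC: 09:00-10:00, 14:00-22:00 (add 9h to convert from UTC-9).
Vanya in UTC: 09:00-12:00, 13:00-21:00 (add 1h to convert from UTC-1).
Gita in UTC: 10:00-21:00 (add 1h to convert from UTC-1).
Rina in UTC: 11:00-19:00 (add 2h to convert from UTC-2).
Tara in UTC: 11:00-19:00, 20:00-22:00 (add 5h to convert from UTC-5).
Grace in UTC: 09:00-12:00, 13:00-19:00 (add 5h to convert from UTC-5).
Ben ∩ Vanya: 09:00-10:00, 14:00-21:00.
Ben ∩ Vanya ∩ Gita: 14:00-21:00.
Ben ∩ Vanya ∩ Gita ∩ Rina: 14:00-19:00.
Ben ∩ Vanya ∩ Gita ∩ Rina ∩ Tara: 14:00-19:00.
Ben ∩ Vanya ∩ Gita ∩ Rina ∩ Tara ∩ Grace: 14:00-19:00.

14:00-19:00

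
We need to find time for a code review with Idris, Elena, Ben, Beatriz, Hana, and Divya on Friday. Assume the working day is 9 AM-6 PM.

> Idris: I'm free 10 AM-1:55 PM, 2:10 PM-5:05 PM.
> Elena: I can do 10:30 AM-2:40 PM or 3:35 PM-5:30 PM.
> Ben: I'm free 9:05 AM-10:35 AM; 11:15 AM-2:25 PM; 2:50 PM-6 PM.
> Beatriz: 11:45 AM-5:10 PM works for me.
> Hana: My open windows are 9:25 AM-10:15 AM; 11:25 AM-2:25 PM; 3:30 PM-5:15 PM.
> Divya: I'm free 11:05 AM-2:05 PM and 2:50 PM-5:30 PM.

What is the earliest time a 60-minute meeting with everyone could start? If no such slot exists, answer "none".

11:45

Idris ∩ Elena: 10:30-13:55, 14:10-14:40, 15:35-17:05.
Idris ∩ Elena ∩ Ben: 10:30-10:35, 11:15-13:55, 14:10-14:25, 15:35-17:05.
Idris ∩ Elena ∩ Ben ∩ Beatriz: 11:45-13:55, 14:10-14:25, 15:35-17:05.
Idris ∩ Elena ∩ Ben ∩ Beatriz ∩ Hana: 11:45-13:55, 14:10-14:25, 15:35-17:05.
Idris ∩ Elena ∩ Ben ∩ Beatriz ∩ Hana ∩ Divya: 11:45-13:55, 15:35-17:05.
Those are the intersection windows.
The first common window of at least 60 minutes is 11:45-13:55, so the earliest start is 11:45.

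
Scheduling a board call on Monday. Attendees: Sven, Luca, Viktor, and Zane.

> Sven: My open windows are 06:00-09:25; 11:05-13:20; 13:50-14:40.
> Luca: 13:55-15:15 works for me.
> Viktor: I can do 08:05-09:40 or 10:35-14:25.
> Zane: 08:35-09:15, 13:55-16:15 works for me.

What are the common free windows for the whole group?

13:55-14:25

Sven ∩ Luca: 13:55-14:40.
Sven ∩ Luca ∩ Viktor: 13:55-14:25.
Sven ∩ Luca ∩ Viktor ∩ Zane: 13:55-14:25.
Those are the intersection windows.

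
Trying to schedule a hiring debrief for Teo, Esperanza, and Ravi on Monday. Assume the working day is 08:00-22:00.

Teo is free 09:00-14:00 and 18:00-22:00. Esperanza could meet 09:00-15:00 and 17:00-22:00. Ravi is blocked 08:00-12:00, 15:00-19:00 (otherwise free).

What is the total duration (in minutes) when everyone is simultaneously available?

300

Teo free: 09:00-14:00, 18:00-22:00.
Esperanza free: 09:00-15:00, 17:00-22:00.
Ravi free: 12:00-15:00, 19:00-22:00 (invert busy blocks within the working day).
Teo ∩ Esperanza: 09:00-14:00, 18:00-22:00.
Teo ∩ Esperanza ∩ Ravi: 12:00-14:00, 19:00-22:00.
Those are the intersection windows.
Summing the common windows: 120 + 180 = 300 minutes.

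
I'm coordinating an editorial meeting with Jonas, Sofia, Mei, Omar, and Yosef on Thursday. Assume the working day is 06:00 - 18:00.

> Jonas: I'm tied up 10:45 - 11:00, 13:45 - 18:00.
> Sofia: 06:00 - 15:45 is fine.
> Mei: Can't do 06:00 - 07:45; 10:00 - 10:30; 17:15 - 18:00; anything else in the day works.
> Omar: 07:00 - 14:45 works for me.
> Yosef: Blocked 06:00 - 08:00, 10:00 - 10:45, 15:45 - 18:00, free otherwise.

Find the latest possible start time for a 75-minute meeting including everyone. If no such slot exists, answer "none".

Jonas free: 06:00-10:45, 11:00-13:45 (invert busy blocks within the working day).
Sofia free: 06:00-15:45.
Mei free: 07:45-10:00, 10:30-17:15 (invert busy blocks within the working day).
Omar free: 07:00-14:45.
Yosef free: 08:00-10:00, 10:45-15:45 (invert busy blocks within the working day).
Jonas ∩ Sofia: 06:00-10:45, 11:00-13:45.
Jonas ∩ Sofia ∩ Mei: 07:45-10:00, 10:30-10:45, 11:00-13:45.
Jonas ∩ Sofia ∩ Mei ∩ Omar: 07:45-10:00, 10:30-10:45, 11:00-13:45.
Jonas ∩ Sofia ∩ Mei ∩ Omar ∩ Yosef: 08:00-10:00, 11:00-13:45.
Those are the intersection windows.
The last common window of at least 75 minutes is 11:00-13:45; a 75-minute meeting can start as late as 12:30 and still end by 13:45.

12:30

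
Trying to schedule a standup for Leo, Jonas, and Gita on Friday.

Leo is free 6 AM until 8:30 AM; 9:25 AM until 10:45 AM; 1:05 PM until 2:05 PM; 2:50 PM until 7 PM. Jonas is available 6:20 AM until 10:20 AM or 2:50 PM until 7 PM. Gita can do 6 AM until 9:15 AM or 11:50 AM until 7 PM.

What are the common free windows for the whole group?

Leo ∩ Jonas: 06:20-08:30, 09:25-10:20, 14:50-19:00.
Leo ∩ Jonas ∩ Gita: 06:20-08:30, 14:50-19:00.
So the common availability across everyone is 06:20-08:30, 14:50-19:00.

06:20-08:30, 14:50-19:00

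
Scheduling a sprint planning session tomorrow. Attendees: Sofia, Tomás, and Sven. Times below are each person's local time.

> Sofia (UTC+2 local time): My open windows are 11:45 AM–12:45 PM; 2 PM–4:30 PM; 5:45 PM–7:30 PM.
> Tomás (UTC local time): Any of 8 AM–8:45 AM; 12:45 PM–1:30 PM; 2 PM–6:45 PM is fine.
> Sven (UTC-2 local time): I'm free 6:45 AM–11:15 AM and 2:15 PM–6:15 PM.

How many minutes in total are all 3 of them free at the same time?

105

Sofia in UTC: 09:45-10:45, 12:00-14:30, 15:45-17:30 (subtract 2h to convert from UTC+2).
Tomás in UTC: 08:00-08:45, 12:45-13:30, 14:00-18:45.
Sven in UTC: 08:45-13:15, 16:15-20:15 (add 2h to convert from UTC-2).
Sofia ∩ Tomás: 12:45-13:30, 14:00-14:30, 15:45-17:30.
Sofia ∩ Tomás ∩ Sven: 12:45-13:15, 16:15-17:30.
So the common availability across everyone is 12:45-13:15, 16:15-17:30.
Summing the common windows: 30 + 75 = 105 minutes.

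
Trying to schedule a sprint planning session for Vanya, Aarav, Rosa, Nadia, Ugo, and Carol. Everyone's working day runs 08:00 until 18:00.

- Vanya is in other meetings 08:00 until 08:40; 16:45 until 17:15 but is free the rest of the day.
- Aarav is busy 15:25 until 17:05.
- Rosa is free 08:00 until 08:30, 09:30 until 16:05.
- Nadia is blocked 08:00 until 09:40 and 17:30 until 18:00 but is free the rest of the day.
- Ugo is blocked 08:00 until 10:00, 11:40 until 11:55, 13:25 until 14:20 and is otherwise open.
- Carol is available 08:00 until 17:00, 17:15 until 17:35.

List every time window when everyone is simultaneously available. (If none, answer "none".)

10:00-11:40, 11:55-13:25, 14:20-15:25

Vanya free: 08:40-16:45, 17:15-18:00 (invert busy blocks within the working day).
Aarav free: 08:00-15:25, 17:05-18:00 (invert busy blocks within the working day).
Rosa free: 08:00-08:30, 09:30-16:05.
Nadia free: 09:40-17:30 (invert busy blocks within the working day).
Ugo free: 10:00-11:40, 11:55-13:25, 14:20-18:00 (invert busy blocks within the working day).
Carol free: 08:00-17:00, 17:15-17:35.
Vanya ∩ Aarav: 08:40-15:25, 17:15-18:00.
Vanya ∩ Aarav ∩ Rosa: 09:30-15:25.
Vanya ∩ Aarav ∩ Rosa ∩ Nadia: 09:40-15:25.
Vanya ∩ Aarav ∩ Rosa ∩ Nadia ∩ Ugo: 10:00-11:40, 11:55-13:25, 14:20-15:25.
Vanya ∩ Aarav ∩ Rosa ∩ Nadia ∩ Ugo ∩ Carol: 10:00-11:40, 11:55-13:25, 14:20-15:25.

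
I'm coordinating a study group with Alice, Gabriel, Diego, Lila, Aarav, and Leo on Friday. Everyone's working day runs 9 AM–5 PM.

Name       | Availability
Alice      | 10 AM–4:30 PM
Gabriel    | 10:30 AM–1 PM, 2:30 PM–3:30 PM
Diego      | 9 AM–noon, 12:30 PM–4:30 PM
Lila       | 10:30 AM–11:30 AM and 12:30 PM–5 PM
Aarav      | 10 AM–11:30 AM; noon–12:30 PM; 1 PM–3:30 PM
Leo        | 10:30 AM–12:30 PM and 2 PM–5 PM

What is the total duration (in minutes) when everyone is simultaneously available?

120

Alice ∩ Gabriel: 10:30-13:00, 14:30-15:30.
Alice ∩ Gabriel ∩ Diego: 10:30-12:00, 12:30-13:00, 14:30-15:30.
Alice ∩ Gabriel ∩ Diego ∩ Lila: 10:30-11:30, 12:30-13:00, 14:30-15:30.
Alice ∩ Gabriel ∩ Diego ∩ Lila ∩ Aarav: 10:30-11:30, 14:30-15:30.
Alice ∩ Gabriel ∩ Diego ∩ Lila ∩ Aarav ∩ Leo: 10:30-11:30, 14:30-15:30.
Summing the common windows: 60 + 60 = 120 minutes.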